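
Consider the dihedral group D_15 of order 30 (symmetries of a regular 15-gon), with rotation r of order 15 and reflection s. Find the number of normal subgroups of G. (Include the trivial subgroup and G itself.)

G has 28 subgroups. Checking conjugation-invariance by order — order 1: 1/1 normal; order 2: 0/15 normal; order 3: 1/1 normal; order 5: 1/1 normal; order 6: 0/5 normal; order 10: 0/3 normal; order 15: 1/1 normal; order 30: 1/1 normal.
Total normal subgroups: 5.

5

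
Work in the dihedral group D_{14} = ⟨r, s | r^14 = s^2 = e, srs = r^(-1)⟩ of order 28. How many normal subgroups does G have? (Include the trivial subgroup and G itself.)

G has 28 subgroups. Checking conjugation-invariance by order — order 1: 1/1 normal; order 2: 1/15 normal; order 4: 0/7 normal; order 7: 1/1 normal; order 14: 3/3 normal; order 28: 1/1 normal.
Total normal subgroups: 7.

7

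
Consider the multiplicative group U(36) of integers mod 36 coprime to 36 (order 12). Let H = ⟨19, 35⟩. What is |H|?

|⟨19⟩| = 2 and |⟨35⟩| = 2, so |H| is a multiple of lcm(2, 2) = 2 and divides |G| = 12.
Closing under the operation: H = {1, 17, 19, 35}, so |H| = 4.

4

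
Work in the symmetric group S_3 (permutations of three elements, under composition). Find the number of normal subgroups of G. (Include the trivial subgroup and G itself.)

3

G has 6 subgroups. Checking conjugation-invariance by order — order 1: 1/1 normal; order 2: 0/3 normal; order 3: 1/1 normal; order 6: 1/1 normal.
Total normal subgroups: 3.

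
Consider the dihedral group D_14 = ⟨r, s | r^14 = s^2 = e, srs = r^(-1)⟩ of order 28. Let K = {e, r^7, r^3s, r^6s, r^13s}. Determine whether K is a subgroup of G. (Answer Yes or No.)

No

|K| = 5 does not divide |G| = 28, so by Lagrange K is not a subgroup.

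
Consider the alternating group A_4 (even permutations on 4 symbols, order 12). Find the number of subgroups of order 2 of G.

|G| = 12 and 2 | 12, so subgroups of order 2 are possible by Lagrange.
The subgroups of order 2 are: {e, (1 2)(3 4)}; {e, (1 3)(2 4)}; {e, (1 4)(2 3)}.
So G has 3 subgroups of order 2.

3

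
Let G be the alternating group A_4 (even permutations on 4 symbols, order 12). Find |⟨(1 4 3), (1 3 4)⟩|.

|⟨(1 4 3)⟩| = 3 and |⟨(1 3 4)⟩| = 3, so |H| is a multiple of lcm(3, 3) = 3 and divides |G| = 12.
Closing under the operation: H = {e, (1 3 4), (1 4 3)}, so |H| = 3.

3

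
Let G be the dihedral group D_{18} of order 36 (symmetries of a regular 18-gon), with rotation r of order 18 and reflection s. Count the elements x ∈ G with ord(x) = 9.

The elements of order 9 are: r^2, r^4, r^8, r^10, r^14, r^16.
That's 6.

6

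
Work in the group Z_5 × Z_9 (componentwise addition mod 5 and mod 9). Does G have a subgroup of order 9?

Yes

9 | 45. A subgroup of order 9 is {(0,0), (0,1), (0,2), (0,3), (0,4), (0,5), (0,6), (0,7), (0,8)}.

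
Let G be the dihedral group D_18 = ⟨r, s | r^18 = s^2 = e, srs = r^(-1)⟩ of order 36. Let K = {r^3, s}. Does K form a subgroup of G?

No

The identity e ∉ K, so K is not a subgroup.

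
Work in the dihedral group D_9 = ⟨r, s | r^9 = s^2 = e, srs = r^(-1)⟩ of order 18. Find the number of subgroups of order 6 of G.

|G| = 18 and 6 | 18, so subgroups of order 6 are possible by Lagrange.
The subgroups of order 6 are: {e, r^3, r^6, r^2s, r^5s, r^8s}; {e, r^3, r^6, s, r^3s, r^6s}; {e, r^3, r^6, rs, r^4s, r^7s}.
So G has 3 subgroups of order 6.

3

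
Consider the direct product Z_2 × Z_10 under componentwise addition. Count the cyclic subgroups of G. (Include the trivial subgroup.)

A cyclic subgroup of order d is generated by each of its φ(d) elements of order d, so the cyclic subgroups of order d number (#elements of order d)/φ(d).
Cyclic subgroups by order — order 1: 1; order 2: 3; order 5: 1; order 10: 3.
Total: 8.

8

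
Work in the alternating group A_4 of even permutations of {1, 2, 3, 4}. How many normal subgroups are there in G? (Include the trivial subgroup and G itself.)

G has 10 subgroups. Checking conjugation-invariance by order — order 1: 1/1 normal; order 2: 0/3 normal; order 3: 0/4 normal; order 4: 1/1 normal; order 12: 1/1 normal.
Total normal subgroups: 3.

3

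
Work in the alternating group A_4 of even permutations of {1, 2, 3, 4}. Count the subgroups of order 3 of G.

|G| = 12 and 3 | 12, so subgroups of order 3 are possible by Lagrange.
The subgroups of order 3 are: {e, (1 2 3), (1 3 2)}; {e, (1 2 4), (1 4 2)}; {e, (1 3 4), (1 4 3)}; {e, (2 3 4), (2 4 3)}.
So G has 4 subgroups of order 3.

4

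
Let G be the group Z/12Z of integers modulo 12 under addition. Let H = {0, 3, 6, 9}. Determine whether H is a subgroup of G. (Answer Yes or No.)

Yes

|H| = 4 divides |G| = 12, consistent with Lagrange.
H contains the identity, every element's inverse is in H, and H is closed under +: it is a subgroup.
In fact H = ⟨9⟩.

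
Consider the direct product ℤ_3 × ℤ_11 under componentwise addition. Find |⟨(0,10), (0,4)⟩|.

|⟨(0,10)⟩| = 11 and |⟨(0,4)⟩| = 11, so |H| is a multiple of lcm(11, 11) = 11 and divides |G| = 33.
Closing under the operation: H = {(0,0), (0,1), (0,2), (0,3), (0,4), (0,5), (0,6), (0,7), (0,8), (0,9), (0,10)}, so |H| = 11.

11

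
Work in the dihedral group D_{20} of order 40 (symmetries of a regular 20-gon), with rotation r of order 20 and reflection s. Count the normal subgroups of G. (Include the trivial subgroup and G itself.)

9

G has 48 subgroups. Checking conjugation-invariance by order — order 1: 1/1 normal; order 2: 1/21 normal; order 4: 1/11 normal; order 5: 1/1 normal; order 8: 0/5 normal; order 10: 1/5 normal; order 20: 3/3 normal; order 40: 1/1 normal.
Total normal subgroups: 9.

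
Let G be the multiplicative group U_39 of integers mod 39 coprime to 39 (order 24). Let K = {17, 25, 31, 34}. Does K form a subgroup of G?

The identity 1 ∉ K, so K is not a subgroup.

No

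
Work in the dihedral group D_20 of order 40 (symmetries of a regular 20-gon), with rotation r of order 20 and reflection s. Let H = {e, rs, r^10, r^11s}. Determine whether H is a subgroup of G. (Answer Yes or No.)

|H| = 4 divides |G| = 40, consistent with Lagrange.
H contains the identity, every element's inverse is in H, and H is closed under ·: it is a subgroup.

Yes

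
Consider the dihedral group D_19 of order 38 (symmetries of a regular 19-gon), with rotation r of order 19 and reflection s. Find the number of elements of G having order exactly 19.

Enumerating element orders in G gives 18 elements of order 19.

18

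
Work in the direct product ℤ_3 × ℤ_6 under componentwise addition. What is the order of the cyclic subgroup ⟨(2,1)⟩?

6

The order of (2,1) in Z_3 × Z_6 is lcm(ord(2) in Z_3, ord(1) in Z_6).
ord(2) = 3 and ord(1) = 6, so |⟨(2,1)⟩| = lcm(3, 6) = 6.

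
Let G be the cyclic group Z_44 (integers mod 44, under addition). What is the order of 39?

In Z_44, the order of an element a is n/gcd(a, n).
gcd(39, 44) = 1, so |⟨39⟩| = 44/1 = 44.

44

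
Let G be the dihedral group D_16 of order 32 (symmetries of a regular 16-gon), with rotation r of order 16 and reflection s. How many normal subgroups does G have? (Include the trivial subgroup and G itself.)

8

G has 36 subgroups. Checking conjugation-invariance by order — order 1: 1/1 normal; order 2: 1/17 normal; order 4: 1/9 normal; order 8: 1/5 normal; order 16: 3/3 normal; order 32: 1/1 normal.
Total normal subgroups: 8.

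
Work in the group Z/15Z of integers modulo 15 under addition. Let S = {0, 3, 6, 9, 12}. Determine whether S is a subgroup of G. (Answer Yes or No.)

Yes

|S| = 5 divides |G| = 15, consistent with Lagrange.
S contains the identity, every element's inverse is in S, and S is closed under +: it is a subgroup.
In fact S = ⟨3⟩.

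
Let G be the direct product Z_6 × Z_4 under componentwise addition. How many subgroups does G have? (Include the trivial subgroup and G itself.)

16

|G| = 24, so by Lagrange every subgroup order divides 24. Divisors: 1, 2, 3, 4, 6, 8, 12, 24.
Subgroups by order — order 1: 1; order 2: 3; order 3: 1; order 4: 3; order 6: 3; order 8: 1; order 12: 3; order 24: 1.
Total: 1 + 3 + 1 + 3 + 3 + 1 + 3 + 1 = 16.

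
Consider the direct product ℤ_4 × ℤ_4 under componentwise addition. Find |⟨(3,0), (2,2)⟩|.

|⟨(3,0)⟩| = 4 and |⟨(2,2)⟩| = 2, so |H| is a multiple of lcm(4, 2) = 4 and divides |G| = 16.
Closing under the operation: H = {(0,0), (0,2), (1,0), (1,2), (2,0), (2,2), (3,0), (3,2)}, so |H| = 8.

8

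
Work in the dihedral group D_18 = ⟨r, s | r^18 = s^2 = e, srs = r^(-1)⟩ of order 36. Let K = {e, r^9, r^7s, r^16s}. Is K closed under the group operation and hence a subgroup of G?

Yes

|K| = 4 divides |G| = 36, consistent with Lagrange.
K contains the identity, every element's inverse is in K, and K is closed under ·: it is a subgroup.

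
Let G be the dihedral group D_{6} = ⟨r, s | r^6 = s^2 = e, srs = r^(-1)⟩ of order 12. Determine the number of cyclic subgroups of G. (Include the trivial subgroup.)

Each element a generates a cyclic subgroup ⟨a⟩; distinct elements may generate the same one (a cyclic group of order d has φ(d) generators).
Cyclic subgroups by order — order 1: 1; order 2: 7; order 3: 1; order 6: 1.
Total: 10.

10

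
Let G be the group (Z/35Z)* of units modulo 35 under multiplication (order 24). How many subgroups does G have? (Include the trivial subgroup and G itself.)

16

|G| = 24, so by Lagrange every subgroup order divides 24. Divisors: 1, 2, 3, 4, 6, 8, 12, 24.
Subgroups by order — order 1: 1; order 2: 3; order 3: 1; order 4: 3; order 6: 3; order 8: 1; order 12: 3; order 24: 1.
Total: 1 + 3 + 1 + 3 + 3 + 1 + 3 + 1 = 16.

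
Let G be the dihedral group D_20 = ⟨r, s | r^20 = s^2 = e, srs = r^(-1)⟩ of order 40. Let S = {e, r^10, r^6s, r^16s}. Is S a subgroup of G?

Yes

|S| = 4 divides |G| = 40, consistent with Lagrange.
S contains the identity, every element's inverse is in S, and S is closed under ·: it is a subgroup.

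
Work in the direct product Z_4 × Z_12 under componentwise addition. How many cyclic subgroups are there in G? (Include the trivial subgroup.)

A cyclic subgroup of order d is generated by each of its φ(d) elements of order d, so the cyclic subgroups of order d number (#elements of order d)/φ(d).
Cyclic subgroups by order — order 1: 1; order 2: 3; order 3: 1; order 4: 6; order 6: 3; order 12: 6.
Total: 20.

20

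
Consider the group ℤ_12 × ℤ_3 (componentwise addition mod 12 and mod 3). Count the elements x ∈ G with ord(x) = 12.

16

An element (a,b) has order lcm(ord(a), ord(b)); count pairs with lcm equal to 12.
Enumerating gives 16 such elements.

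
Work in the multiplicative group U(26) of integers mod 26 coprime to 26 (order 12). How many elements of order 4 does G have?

2

The elements of order 4 are: 5, 21.
That's 2.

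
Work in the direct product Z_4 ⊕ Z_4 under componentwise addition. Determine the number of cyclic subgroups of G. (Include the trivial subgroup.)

Group the elements of G by the cyclic subgroup they generate; each cyclic subgroup of order d accounts for φ(d) elements.
Cyclic subgroups by order — order 1: 1; order 2: 3; order 4: 6.
Total: 10.

10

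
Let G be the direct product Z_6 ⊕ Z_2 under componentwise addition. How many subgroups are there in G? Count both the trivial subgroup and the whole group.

10

|G| = 12, so by Lagrange every subgroup order divides 12. Divisors: 1, 2, 3, 4, 6, 12.
Subgroups by order — order 1: 1; order 2: 3; order 3: 1; order 4: 1; order 6: 3; order 12: 1.
Total: 1 + 3 + 1 + 1 + 3 + 1 = 10.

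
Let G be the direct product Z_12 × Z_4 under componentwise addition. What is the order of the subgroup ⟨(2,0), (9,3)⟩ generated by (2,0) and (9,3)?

24

|⟨(2,0)⟩| = 6 and |⟨(9,3)⟩| = 4, so |H| is a multiple of lcm(6, 4) = 12 and divides |G| = 48.
Closing under the operation: H = {(0,0), (0,2), (1,1), (1,3), (2,0), (2,2), (3,1), (3,3), (4,0), (4,2), (5,1), (5,3), (6,0), (6,2), (7,1), (7,3), (8,0), (8,2), (9,1), (9,3), (10,0), (10,2), (11,1), (11,3)}, so |H| = 24.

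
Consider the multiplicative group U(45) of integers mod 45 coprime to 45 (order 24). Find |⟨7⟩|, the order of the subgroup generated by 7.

12

Compute successive powers of 7 mod 45: 7, 4, 28, 16, 22, 19, 43, 31, …; 7^12 ≡ 1 (mod 45).
So |⟨7⟩| = 12.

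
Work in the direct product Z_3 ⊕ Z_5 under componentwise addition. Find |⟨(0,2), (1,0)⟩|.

|⟨(0,2)⟩| = 5 and |⟨(1,0)⟩| = 3, so |H| is a multiple of lcm(5, 3) = 15 and divides |G| = 15.
Closing {(0,2), (1,0)} under the group operation gives all of G, so |H| = 15.

15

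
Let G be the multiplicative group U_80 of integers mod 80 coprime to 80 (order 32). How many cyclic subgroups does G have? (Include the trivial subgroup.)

20

Each element a generates a cyclic subgroup ⟨a⟩; distinct elements may generate the same one (a cyclic group of order d has φ(d) generators).
Cyclic subgroups by order — order 1: 1; order 2: 7; order 4: 12.
Total: 20.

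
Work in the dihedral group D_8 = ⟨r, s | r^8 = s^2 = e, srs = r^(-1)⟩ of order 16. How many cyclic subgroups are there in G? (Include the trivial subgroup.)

12

Group the elements of G by the cyclic subgroup they generate; each cyclic subgroup of order d accounts for φ(d) elements.
Cyclic subgroups by order — order 1: 1; order 2: 9; order 4: 1; order 8: 1.
Total: 12.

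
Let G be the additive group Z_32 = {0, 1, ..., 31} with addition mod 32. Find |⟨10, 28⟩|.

16

|⟨10⟩| = 16 and |⟨28⟩| = 8, so |H| is a multiple of lcm(16, 8) = 16 and divides |G| = 32.
Closing under the operation: H = {0, 2, 4, 6, 8, 10, 12, 14, 16, 18, 20, 22, 24, 26, 28, 30}, so |H| = 16.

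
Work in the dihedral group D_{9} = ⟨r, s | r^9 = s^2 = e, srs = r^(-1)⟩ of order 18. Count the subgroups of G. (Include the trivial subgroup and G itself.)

16

|G| = 18, so by Lagrange every subgroup order divides 18. Divisors: 1, 2, 3, 6, 9, 18.
Subgroups by order — order 1: 1; order 2: 9; order 3: 1; order 6: 3; order 9: 1; order 18: 1.
Total: 1 + 9 + 1 + 3 + 1 + 1 = 16.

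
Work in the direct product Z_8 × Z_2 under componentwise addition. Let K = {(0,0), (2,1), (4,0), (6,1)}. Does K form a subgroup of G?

Yes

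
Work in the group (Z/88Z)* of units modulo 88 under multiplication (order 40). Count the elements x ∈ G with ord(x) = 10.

Enumerating element orders in G gives 28 elements of order 10.

28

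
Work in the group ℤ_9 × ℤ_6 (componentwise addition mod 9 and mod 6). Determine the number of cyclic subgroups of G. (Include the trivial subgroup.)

16

Each element a generates a cyclic subgroup ⟨a⟩; distinct elements may generate the same one (a cyclic group of order d has φ(d) generators).
Cyclic subgroups by order — order 1: 1; order 2: 1; order 3: 4; order 6: 4; order 9: 3; order 18: 3.
Total: 16.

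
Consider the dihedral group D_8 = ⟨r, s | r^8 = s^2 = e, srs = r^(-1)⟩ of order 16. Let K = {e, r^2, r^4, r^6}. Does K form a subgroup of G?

Yes

|K| = 4 divides |G| = 16, consistent with Lagrange.
K contains the identity, every element's inverse is in K, and K is closed under ·: it is a subgroup.
In fact K = ⟨r^6⟩.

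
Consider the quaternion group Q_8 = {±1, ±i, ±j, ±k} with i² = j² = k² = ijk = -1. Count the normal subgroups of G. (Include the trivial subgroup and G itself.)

6

G has 6 subgroups. Checking conjugation-invariance by order — order 1: 1/1 normal; order 2: 1/1 normal; order 4: 3/3 normal; order 8: 1/1 normal.
Total normal subgroups: 6.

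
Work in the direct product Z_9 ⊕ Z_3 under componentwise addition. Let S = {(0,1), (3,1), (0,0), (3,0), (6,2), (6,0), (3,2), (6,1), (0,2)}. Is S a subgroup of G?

Yes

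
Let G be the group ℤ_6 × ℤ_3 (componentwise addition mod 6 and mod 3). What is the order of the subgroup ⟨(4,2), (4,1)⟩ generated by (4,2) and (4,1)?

|⟨(4,2)⟩| = 3 and |⟨(4,1)⟩| = 3, so |H| is a multiple of lcm(3, 3) = 3 and divides |G| = 18.
Closing under the operation: H = {(0,0), (0,1), (0,2), (2,0), (2,1), (2,2), (4,0), (4,1), (4,2)}, so |H| = 9.

9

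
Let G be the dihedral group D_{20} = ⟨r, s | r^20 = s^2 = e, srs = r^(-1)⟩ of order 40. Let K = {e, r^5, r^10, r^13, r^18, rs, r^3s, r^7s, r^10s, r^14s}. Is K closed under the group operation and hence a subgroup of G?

r^18 ∈ K but its inverse r^2 ∉ K, so K is not a subgroup.

No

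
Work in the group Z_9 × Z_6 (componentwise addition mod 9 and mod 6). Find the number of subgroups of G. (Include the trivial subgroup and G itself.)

|G| = 54, so by Lagrange every subgroup order divides 54. Divisors: 1, 2, 3, 6, 9, 18, 27, 54.
Subgroups by order — order 1: 1; order 2: 1; order 3: 4; order 6: 4; order 9: 4; order 18: 4; order 27: 1; order 54: 1.
Total: 1 + 1 + 4 + 4 + 4 + 4 + 1 + 1 = 20.

20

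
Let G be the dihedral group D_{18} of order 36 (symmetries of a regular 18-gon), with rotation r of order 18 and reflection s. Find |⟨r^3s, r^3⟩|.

12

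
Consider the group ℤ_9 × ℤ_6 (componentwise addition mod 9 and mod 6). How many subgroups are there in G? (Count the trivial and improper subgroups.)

|G| = 54, so by Lagrange every subgroup order divides 54. Divisors: 1, 2, 3, 6, 9, 18, 27, 54.
Subgroups by order — order 1: 1; order 2: 1; order 3: 4; order 6: 4; order 9: 4; order 18: 4; order 27: 1; order 54: 1.
Total: 1 + 1 + 4 + 4 + 4 + 4 + 1 + 1 = 20.

20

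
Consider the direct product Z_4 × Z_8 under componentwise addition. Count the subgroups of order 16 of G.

|G| = 32 and 16 | 32, so subgroups of order 16 are possible by Lagrange.
The subgroups of order 16 are: {(0,0), (0,1), (0,2), (0,3), (0,4), (0,5), (0,6), (0,7), (2,0), (2,1), (2,2), (2,3), (2,4), (2,5), (2,6), (2,7)}; {(0,0), (0,2), (0,4), (0,6), (1,0), (1,2), (1,4), (1,6), (2,0), (2,2), (2,4), (2,6), (3,0), (3,2), (3,4), (3,6)}; {(0,0), (0,2), (0,4), (0,6), (1,1), (1,3), (1,5), (1,7), (2,0), (2,2), (2,4), (2,6), (3,1), (3,3), (3,5), (3,7)}.
So G has 3 subgroups of order 16.

3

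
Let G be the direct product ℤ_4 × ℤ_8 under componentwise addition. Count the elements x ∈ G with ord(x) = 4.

An element (a,b) has order lcm(ord(a), ord(b)); count pairs with lcm equal to 4.
Enumerating gives 12 such elements.

12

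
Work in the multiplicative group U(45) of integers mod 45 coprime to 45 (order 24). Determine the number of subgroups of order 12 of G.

|G| = 24 and 12 | 24, so subgroups of order 12 are possible by Lagrange.
The subgroups of order 12 are: {1, 4, 11, 14, 16, 19, 26, 29, 31, 34, 41, 44}; {1, 4, 7, 13, 16, 19, 22, 28, 31, 34, 37, 43}; {1, 2, 4, 8, 16, 17, 19, 23, 31, 32, 34, 38}.
So G has 3 subgroups of order 12.

3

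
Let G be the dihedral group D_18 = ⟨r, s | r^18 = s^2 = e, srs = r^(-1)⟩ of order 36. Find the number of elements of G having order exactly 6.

2

The elements of order 6 are: r^3, r^15.
That's 2.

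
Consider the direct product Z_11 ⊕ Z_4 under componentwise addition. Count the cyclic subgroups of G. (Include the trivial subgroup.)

Each element a generates a cyclic subgroup ⟨a⟩; distinct elements may generate the same one (a cyclic group of order d has φ(d) generators).
Cyclic subgroups by order — order 1: 1; order 2: 1; order 4: 1; order 11: 1; order 22: 1; order 44: 1.
Total: 6.

6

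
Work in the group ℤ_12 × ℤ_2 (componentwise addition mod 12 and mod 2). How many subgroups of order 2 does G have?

|G| = 24 and 2 | 24, so subgroups of order 2 are possible by Lagrange.
The subgroups of order 2 are: {(0,0), (0,1)}; {(0,0), (6,0)}; {(0,0), (6,1)}.
So G has 3 subgroups of order 2.

3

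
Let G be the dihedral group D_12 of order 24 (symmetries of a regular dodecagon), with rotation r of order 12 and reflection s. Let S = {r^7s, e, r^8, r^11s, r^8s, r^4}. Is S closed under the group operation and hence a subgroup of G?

No

Closure fails: r^11s · r^8 = r^3s ∉ S. So S is not a subgroup.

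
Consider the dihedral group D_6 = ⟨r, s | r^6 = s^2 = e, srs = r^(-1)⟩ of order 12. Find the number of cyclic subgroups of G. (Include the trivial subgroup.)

A cyclic subgroup of order d is generated by each of its φ(d) elements of order d, so the cyclic subgroups of order d number (#elements of order d)/φ(d).
Cyclic subgroups by order — order 1: 1; order 2: 7; order 3: 1; order 6: 1.
Total: 10.

10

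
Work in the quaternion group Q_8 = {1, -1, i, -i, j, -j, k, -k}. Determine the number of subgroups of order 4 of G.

|G| = 8 and 4 | 8, so subgroups of order 4 are possible by Lagrange.
The subgroups of order 4 are: {1, -1, i, -i}; {1, -1, j, -j}; {1, -1, k, -k}.
So G has 3 subgroups of order 4.

3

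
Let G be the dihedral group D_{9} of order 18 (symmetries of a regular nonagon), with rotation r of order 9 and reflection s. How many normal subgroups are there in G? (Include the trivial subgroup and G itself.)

G has 16 subgroups. Checking conjugation-invariance by order — order 1: 1/1 normal; order 2: 0/9 normal; order 3: 1/1 normal; order 6: 0/3 normal; order 9: 1/1 normal; order 18: 1/1 normal.
Total normal subgroups: 4.

4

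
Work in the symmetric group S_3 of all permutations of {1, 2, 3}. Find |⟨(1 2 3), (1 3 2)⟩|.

|⟨(1 2 3)⟩| = 3 and |⟨(1 3 2)⟩| = 3, so |H| is a multiple of lcm(3, 3) = 3 and divides |G| = 6.
Closing under the operation: H = {e, (1 2 3), (1 3 2)}, so |H| = 3.

3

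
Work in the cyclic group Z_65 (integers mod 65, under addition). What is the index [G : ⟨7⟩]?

|⟨7⟩| = 65 and |G| = 65.
By Lagrange, [G : H] = |G|/|H| = 65/65 = 1.

1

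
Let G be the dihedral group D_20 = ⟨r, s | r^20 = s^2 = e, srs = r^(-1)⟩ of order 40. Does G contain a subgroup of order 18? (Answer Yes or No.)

18 does not divide |G| = 40, so by Lagrange no subgroup of order 18 exists.

No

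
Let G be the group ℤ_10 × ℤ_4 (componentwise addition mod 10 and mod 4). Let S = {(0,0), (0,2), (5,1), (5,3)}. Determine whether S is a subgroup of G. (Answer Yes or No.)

Yes

|S| = 4 divides |G| = 40, consistent with Lagrange.
S contains the identity, every element's inverse is in S, and S is closed under +: it is a subgroup.
In fact S = ⟨(5,3)⟩.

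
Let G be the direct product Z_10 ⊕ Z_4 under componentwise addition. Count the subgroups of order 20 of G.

|G| = 40 and 20 | 40, so subgroups of order 20 are possible by Lagrange.
The subgroups of order 20 are: {(0,0), (0,1), (0,2), (0,3), (2,0), (2,1), (2,2), (2,3), (4,0), (4,1), (4,2), (4,3), (6,0), (6,1), (6,2), (6,3), (8,0), (8,1), (8,2), (8,3)}; {(0,0), (0,2), (1,0), (1,2), (2,0), (2,2), (3,0), (3,2), (4,0), (4,2), (5,0), (5,2), (6,0), (6,2), (7,0), (7,2), (8,0), (8,2), (9,0), (9,2)}; {(0,0), (0,2), (1,1), (1,3), (2,0), (2,2), (3,1), (3,3), (4,0), (4,2), (5,1), (5,3), (6,0), (6,2), (7,1), (7,3), (8,0), (8,2), (9,1), (9,3)}.
So G has 3 subgroups of order 20.

3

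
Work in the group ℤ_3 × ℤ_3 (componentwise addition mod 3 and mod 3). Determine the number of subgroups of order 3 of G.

4

|G| = 9 and 3 | 9, so subgroups of order 3 are possible by Lagrange.
The subgroups of order 3 are: {(0,0), (0,1), (0,2)}; {(0,0), (1,0), (2,0)}; {(0,0), (1,1), (2,2)}; {(0,0), (1,2), (2,1)}.
So G has 4 subgroups of order 3.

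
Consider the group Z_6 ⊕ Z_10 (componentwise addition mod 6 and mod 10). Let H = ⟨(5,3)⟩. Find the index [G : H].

2

|⟨(5,3)⟩| = 30 and |G| = 60.
By Lagrange, [G : H] = |G|/|H| = 60/30 = 2.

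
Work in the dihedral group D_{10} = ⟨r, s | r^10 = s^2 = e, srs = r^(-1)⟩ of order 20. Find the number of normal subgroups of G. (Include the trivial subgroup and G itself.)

G has 22 subgroups. Checking conjugation-invariance by order — order 1: 1/1 normal; order 2: 1/11 normal; order 4: 0/5 normal; order 5: 1/1 normal; order 10: 3/3 normal; order 20: 1/1 normal.
Total normal subgroups: 7.

7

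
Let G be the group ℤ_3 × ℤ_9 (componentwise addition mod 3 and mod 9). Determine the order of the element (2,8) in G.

9

The order of (2,8) in Z_3 × Z_9 is lcm(ord(2) in Z_3, ord(8) in Z_9).
ord(2) = 3 and ord(8) = 9, so |⟨(2,8)⟩| = lcm(3, 9) = 9.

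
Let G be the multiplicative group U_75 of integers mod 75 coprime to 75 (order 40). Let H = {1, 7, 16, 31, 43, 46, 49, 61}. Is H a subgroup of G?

Closure fails: 7 · 46 = 22 ∉ H. So H is not a subgroup.

No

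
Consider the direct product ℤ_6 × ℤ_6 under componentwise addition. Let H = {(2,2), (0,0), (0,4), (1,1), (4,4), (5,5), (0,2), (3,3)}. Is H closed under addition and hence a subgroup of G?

No

|H| = 8 does not divide |G| = 36, so by Lagrange H is not a subgroup.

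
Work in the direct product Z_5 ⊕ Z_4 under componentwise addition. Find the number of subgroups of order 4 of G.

1

|G| = 20 and 4 | 20, so subgroups of order 4 are possible by Lagrange.
The subgroups of order 4 are: {(0,0), (0,1), (0,2), (0,3)}.
So G has 1 subgroup of order 4.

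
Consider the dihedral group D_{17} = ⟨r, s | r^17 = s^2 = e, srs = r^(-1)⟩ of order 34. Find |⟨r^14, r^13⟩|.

17

|⟨r^14⟩| = 17 and |⟨r^13⟩| = 17, so |H| is a multiple of lcm(17, 17) = 17 and divides |G| = 34.
Closing under the operation: H = {e, r, r^2, r^3, r^4, r^5, r^6, r^7, r^8, r^9, r^10, r^11, r^12, r^13, r^14, r^15, r^16}, so |H| = 17.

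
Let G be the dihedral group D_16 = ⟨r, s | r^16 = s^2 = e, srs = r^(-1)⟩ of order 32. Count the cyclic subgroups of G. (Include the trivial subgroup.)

21

A cyclic subgroup of order d is generated by each of its φ(d) elements of order d, so the cyclic subgroups of order d number (#elements of order d)/φ(d).
Cyclic subgroups by order — order 1: 1; order 2: 17; order 4: 1; order 8: 1; order 16: 1.
Total: 21.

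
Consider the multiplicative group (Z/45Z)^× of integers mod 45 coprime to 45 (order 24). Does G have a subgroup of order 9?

9 does not divide |G| = 24, so by Lagrange no subgroup of order 9 exists.

No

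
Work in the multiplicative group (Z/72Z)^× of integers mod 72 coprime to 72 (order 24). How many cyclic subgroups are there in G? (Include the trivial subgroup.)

Group the elements of G by the cyclic subgroup they generate; each cyclic subgroup of order d accounts for φ(d) elements.
Cyclic subgroups by order — order 1: 1; order 2: 7; order 3: 1; order 6: 7.
Total: 16.

16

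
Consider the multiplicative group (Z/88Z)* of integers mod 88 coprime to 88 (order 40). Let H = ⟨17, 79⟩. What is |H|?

20

|⟨17⟩| = 10 and |⟨79⟩| = 10, so |H| is a multiple of lcm(10, 10) = 10 and divides |G| = 40.
Closing under the operation: H = {1, 7, 9, 15, 17, 23, 25, 31, 39, 41, 47, 49, 57, 63, 65, 71, 73, 79, 81, 87}, so |H| = 20.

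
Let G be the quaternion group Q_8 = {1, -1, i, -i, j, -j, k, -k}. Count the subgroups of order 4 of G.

|G| = 8 and 4 | 8, so subgroups of order 4 are possible by Lagrange.
The subgroups of order 4 are: {1, -1, i, -i}; {1, -1, j, -j}; {1, -1, k, -k}.
So G has 3 subgroups of order 4.

3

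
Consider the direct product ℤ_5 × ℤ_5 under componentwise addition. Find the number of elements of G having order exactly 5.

An element (a,b) has order lcm(ord(a), ord(b)); count pairs with lcm equal to 5.
Enumerating gives 24 such elements.

24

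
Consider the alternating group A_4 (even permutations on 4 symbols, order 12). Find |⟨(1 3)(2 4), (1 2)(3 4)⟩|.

4

|⟨(1 3)(2 4)⟩| = 2 and |⟨(1 2)(3 4)⟩| = 2, so |H| is a multiple of lcm(2, 2) = 2 and divides |G| = 12.
Closing under the operation: H = {e, (1 2)(3 4), (1 3)(2 4), (1 4)(2 3)}, so |H| = 4.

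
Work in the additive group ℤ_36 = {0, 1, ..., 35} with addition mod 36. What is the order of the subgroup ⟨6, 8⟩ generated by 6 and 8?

|⟨6⟩| = 6 and |⟨8⟩| = 9, so |H| is a multiple of lcm(6, 9) = 18 and divides |G| = 36.
Closing under the operation: H = {0, 2, 4, 6, 8, 10, 12, 14, 16, 18, 20, 22, 24, 26, 28, 30, 32, 34}, so |H| = 18.

18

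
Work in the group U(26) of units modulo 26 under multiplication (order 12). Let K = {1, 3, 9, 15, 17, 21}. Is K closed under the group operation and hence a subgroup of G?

No

17 ∈ K but its inverse 23 ∉ K, so K is not a subgroup.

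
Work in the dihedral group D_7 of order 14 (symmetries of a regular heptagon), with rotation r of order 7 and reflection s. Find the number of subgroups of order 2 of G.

7

|G| = 14 and 2 | 14, so subgroups of order 2 are possible by Lagrange.
The subgroups of order 2 are: {e, r^2s}; {e, r^3s}; {e, r^4s}; {e, r^5s}; … (7 in all).
So G has 7 subgroups of order 2.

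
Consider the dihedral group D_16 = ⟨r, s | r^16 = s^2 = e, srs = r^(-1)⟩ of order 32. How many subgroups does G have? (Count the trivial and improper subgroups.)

|G| = 32, so by Lagrange every subgroup order divides 32. Divisors: 1, 2, 4, 8, 16, 32.
Subgroups by order — order 1: 1; order 2: 17; order 4: 9; order 8: 5; order 16: 3; order 32: 1.
Total: 1 + 17 + 9 + 5 + 3 + 1 = 36.

36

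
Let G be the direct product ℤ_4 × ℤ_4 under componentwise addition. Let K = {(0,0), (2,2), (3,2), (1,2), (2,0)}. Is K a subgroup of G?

No

|K| = 5 does not divide |G| = 16, so by Lagrange K is not a subgroup.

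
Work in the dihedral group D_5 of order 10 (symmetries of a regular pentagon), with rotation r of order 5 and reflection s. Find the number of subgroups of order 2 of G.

5

|G| = 10 and 2 | 10, so subgroups of order 2 are possible by Lagrange.
The subgroups of order 2 are: {e, r^2s}; {e, r^3s}; {e, r^4s}; {e, rs}; … (5 in all).
So G has 5 subgroups of order 2.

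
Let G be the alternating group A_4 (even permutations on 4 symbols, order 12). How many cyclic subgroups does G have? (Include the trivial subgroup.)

8

Each element a generates a cyclic subgroup ⟨a⟩; distinct elements may generate the same one (a cyclic group of order d has φ(d) generators).
Cyclic subgroups by order — order 1: 1; order 2: 3; order 3: 4.
Total: 8.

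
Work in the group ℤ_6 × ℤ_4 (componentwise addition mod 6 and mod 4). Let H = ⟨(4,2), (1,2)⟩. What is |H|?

|⟨(4,2)⟩| = 6 and |⟨(1,2)⟩| = 6, so |H| is a multiple of lcm(6, 6) = 6 and divides |G| = 24.
Closing under the operation: H = {(0,0), (0,2), (1,0), (1,2), (2,0), (2,2), (3,0), (3,2), (4,0), (4,2), (5,0), (5,2)}, so |H| = 12.

12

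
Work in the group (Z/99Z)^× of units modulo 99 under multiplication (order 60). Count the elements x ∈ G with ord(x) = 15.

The elements of order 15 are: 4, 16, 25, 31, 49, 58, 70, 97.
That's 8.

8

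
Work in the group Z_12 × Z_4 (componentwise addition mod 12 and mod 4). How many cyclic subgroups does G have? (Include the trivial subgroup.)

A cyclic subgroup of order d is generated by each of its φ(d) elements of order d, so the cyclic subgroups of order d number (#elements of order d)/φ(d).
Cyclic subgroups by order — order 1: 1; order 2: 3; order 3: 1; order 4: 6; order 6: 3; order 12: 6.
Total: 20.

20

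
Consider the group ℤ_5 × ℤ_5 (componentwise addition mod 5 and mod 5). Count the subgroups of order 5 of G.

6

|G| = 25 and 5 | 25, so subgroups of order 5 are possible by Lagrange.
The subgroups of order 5 are: {(0,0), (0,1), (0,2), (0,3), (0,4)}; {(0,0), (1,0), (2,0), (3,0), (4,0)}; {(0,0), (1,1), (2,2), (3,3), (4,4)}; {(0,0), (1,2), (2,4), (3,1), (4,3)}; … (6 in all).
So G has 6 subgroups of order 5.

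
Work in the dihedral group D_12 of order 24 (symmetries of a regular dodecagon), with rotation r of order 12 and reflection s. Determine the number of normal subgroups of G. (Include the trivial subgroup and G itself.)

9

G has 34 subgroups. Checking conjugation-invariance by order — order 1: 1/1 normal; order 2: 1/13 normal; order 3: 1/1 normal; order 4: 1/7 normal; order 6: 1/5 normal; order 8: 0/3 normal; order 12: 3/3 normal; order 24: 1/1 normal.
Total normal subgroups: 9.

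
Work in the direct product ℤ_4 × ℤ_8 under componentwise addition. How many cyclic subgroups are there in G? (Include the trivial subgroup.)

Each element a generates a cyclic subgroup ⟨a⟩; distinct elements may generate the same one (a cyclic group of order d has φ(d) generators).
Cyclic subgroups by order — order 1: 1; order 2: 3; order 4: 6; order 8: 4.
Total: 14.

14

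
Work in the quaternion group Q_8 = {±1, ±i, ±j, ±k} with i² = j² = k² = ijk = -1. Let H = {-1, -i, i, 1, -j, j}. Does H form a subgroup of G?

No

|H| = 6 does not divide |G| = 8, so by Lagrange H is not a subgroup.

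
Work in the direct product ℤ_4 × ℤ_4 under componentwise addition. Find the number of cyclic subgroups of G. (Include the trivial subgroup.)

10

Group the elements of G by the cyclic subgroup they generate; each cyclic subgroup of order d accounts for φ(d) elements.
Cyclic subgroups by order — order 1: 1; order 2: 3; order 4: 6.
Total: 10.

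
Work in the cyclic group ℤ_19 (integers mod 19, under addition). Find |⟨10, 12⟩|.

|⟨10⟩| = 19 and |⟨12⟩| = 19, so |H| is a multiple of lcm(19, 19) = 19 and divides |G| = 19.
Closing {10, 12} under the group operation gives all of G, so |H| = 19.

19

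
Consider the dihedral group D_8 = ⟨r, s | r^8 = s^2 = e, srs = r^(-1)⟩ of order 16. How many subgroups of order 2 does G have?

9

|G| = 16 and 2 | 16, so subgroups of order 2 are possible by Lagrange.
The subgroups of order 2 are: {e, r^2s}; {e, r^3s}; {e, r^4}; {e, r^4s}; … (9 in all).
So G has 9 subgroups of order 2.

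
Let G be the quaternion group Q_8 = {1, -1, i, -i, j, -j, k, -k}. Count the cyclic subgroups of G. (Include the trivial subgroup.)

Each element a generates a cyclic subgroup ⟨a⟩; distinct elements may generate the same one (a cyclic group of order d has φ(d) generators).
Cyclic subgroups by order — order 1: 1; order 2: 1; order 4: 3.
Total: 5.

5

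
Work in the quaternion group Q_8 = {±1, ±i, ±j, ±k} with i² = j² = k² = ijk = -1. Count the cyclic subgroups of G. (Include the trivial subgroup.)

A cyclic subgroup of order d is generated by each of its φ(d) elements of order d, so the cyclic subgroups of order d number (#elements of order d)/φ(d).
Cyclic subgroups by order — order 1: 1; order 2: 1; order 4: 3.
Total: 5.

5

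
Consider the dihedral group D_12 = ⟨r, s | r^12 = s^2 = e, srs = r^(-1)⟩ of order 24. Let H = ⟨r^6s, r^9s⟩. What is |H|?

|⟨r^6s⟩| = 2 and |⟨r^9s⟩| = 2, so |H| is a multiple of lcm(2, 2) = 2 and divides |G| = 24.
Closing under the operation: H = {e, r^3, r^6, r^9, s, r^3s, r^6s, r^9s}, so |H| = 8.

8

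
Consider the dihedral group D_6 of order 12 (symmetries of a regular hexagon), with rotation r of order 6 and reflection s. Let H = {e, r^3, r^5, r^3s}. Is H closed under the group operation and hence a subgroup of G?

No

r^5 ∈ H but its inverse r ∉ H, so H is not a subgroup.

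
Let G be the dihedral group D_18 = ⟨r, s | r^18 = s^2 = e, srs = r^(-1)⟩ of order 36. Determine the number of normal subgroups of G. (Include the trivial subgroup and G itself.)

G has 45 subgroups. Checking conjugation-invariance by order — order 1: 1/1 normal; order 2: 1/19 normal; order 3: 1/1 normal; order 4: 0/9 normal; order 6: 1/7 normal; order 9: 1/1 normal; order 12: 0/3 normal; order 18: 3/3 normal; order 36: 1/1 normal.
Total normal subgroups: 9.

9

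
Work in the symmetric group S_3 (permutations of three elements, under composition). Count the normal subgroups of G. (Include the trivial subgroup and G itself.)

G has 6 subgroups. Checking conjugation-invariance by order — order 1: 1/1 normal; order 2: 0/3 normal; order 3: 1/1 normal; order 6: 1/1 normal.
Total normal subgroups: 3.

3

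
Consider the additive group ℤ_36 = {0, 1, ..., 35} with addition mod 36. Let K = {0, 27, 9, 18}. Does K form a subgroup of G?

|K| = 4 divides |G| = 36, consistent with Lagrange.
K contains the identity, every element's inverse is in K, and K is closed under +: it is a subgroup.
In fact K = ⟨9⟩.

Yes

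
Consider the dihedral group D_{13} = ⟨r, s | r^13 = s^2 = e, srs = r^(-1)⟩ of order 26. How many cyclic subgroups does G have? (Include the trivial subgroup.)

15

Group the elements of G by the cyclic subgroup they generate; each cyclic subgroup of order d accounts for φ(d) elements.
Cyclic subgroups by order — order 1: 1; order 2: 13; order 13: 1.
Total: 15.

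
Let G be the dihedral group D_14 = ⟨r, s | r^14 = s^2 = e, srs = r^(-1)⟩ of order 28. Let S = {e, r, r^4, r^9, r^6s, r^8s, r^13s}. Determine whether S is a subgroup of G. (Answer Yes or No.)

r^9 ∈ S but its inverse r^5 ∉ S, so S is not a subgroup.

No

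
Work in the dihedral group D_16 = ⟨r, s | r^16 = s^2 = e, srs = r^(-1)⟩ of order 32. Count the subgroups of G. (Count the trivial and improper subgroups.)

36

|G| = 32, so by Lagrange every subgroup order divides 32. Divisors: 1, 2, 4, 8, 16, 32.
Subgroups by order — order 1: 1; order 2: 17; order 4: 9; order 8: 5; order 16: 3; order 32: 1.
Total: 1 + 17 + 9 + 5 + 3 + 1 = 36.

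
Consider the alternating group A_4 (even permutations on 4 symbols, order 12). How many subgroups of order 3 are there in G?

4

|G| = 12 and 3 | 12, so subgroups of order 3 are possible by Lagrange.
The subgroups of order 3 are: {e, (1 2 3), (1 3 2)}; {e, (1 2 4), (1 4 2)}; {e, (1 3 4), (1 4 3)}; {e, (2 3 4), (2 4 3)}.
So G has 4 subgroups of order 3.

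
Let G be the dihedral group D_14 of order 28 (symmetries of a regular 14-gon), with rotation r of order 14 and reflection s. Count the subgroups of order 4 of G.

|G| = 28 and 4 | 28, so subgroups of order 4 are possible by Lagrange.
The subgroups of order 4 are: {e, r^7, r^3s, r^10s}; {e, r^7, r^4s, r^11s}; {e, r^7, r^5s, r^12s}; {e, r^7, r^6s, r^13s}; … (7 in all).
So G has 7 subgroups of order 4.

7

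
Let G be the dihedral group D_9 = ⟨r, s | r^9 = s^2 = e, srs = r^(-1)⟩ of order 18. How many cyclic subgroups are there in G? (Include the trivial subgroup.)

A cyclic subgroup of order d is generated by each of its φ(d) elements of order d, so the cyclic subgroups of order d number (#elements of order d)/φ(d).
Cyclic subgroups by order — order 1: 1; order 2: 9; order 3: 1; order 9: 1.
Total: 12.

12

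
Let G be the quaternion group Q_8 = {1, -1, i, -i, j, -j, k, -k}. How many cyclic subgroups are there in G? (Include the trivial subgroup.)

A cyclic subgroup of order d is generated by each of its φ(d) elements of order d, so the cyclic subgroups of order d number (#elements of order d)/φ(d).
Cyclic subgroups by order — order 1: 1; order 2: 1; order 4: 3.
Total: 5.

5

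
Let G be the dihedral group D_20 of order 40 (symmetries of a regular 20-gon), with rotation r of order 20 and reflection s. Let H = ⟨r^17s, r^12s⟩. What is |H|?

8

|⟨r^17s⟩| = 2 and |⟨r^12s⟩| = 2, so |H| is a multiple of lcm(2, 2) = 2 and divides |G| = 40.
Closing under the operation: H = {e, r^5, r^10, r^15, r^2s, r^7s, r^12s, r^17s}, so |H| = 8.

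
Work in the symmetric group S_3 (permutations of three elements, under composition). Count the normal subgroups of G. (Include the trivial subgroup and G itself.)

3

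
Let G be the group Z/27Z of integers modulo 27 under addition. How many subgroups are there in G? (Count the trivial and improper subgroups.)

A cyclic group of order 27 has exactly one subgroup for each divisor of 27.
Divisors of 27: 1, 3, 9, 27.
So Z/27Z has 4 subgroups.

4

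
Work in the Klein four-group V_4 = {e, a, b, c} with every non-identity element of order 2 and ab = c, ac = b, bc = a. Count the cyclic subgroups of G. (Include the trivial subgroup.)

4

A cyclic subgroup of order d is generated by each of its φ(d) elements of order d, so the cyclic subgroups of order d number (#elements of order d)/φ(d).
Cyclic subgroups by order — order 1: 1; order 2: 3.
Total: 4.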